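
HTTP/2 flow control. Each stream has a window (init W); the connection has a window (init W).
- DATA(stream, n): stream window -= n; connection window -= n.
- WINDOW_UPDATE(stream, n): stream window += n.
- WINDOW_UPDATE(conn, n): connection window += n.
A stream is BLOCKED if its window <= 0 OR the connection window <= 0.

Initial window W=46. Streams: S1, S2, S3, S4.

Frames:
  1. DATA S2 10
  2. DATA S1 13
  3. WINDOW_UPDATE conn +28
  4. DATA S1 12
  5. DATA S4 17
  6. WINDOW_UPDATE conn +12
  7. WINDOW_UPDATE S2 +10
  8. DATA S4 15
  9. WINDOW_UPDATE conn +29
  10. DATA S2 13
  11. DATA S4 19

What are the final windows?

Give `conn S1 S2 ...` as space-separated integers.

Answer: 16 21 33 46 -5

Derivation:
Op 1: conn=36 S1=46 S2=36 S3=46 S4=46 blocked=[]
Op 2: conn=23 S1=33 S2=36 S3=46 S4=46 blocked=[]
Op 3: conn=51 S1=33 S2=36 S3=46 S4=46 blocked=[]
Op 4: conn=39 S1=21 S2=36 S3=46 S4=46 blocked=[]
Op 5: conn=22 S1=21 S2=36 S3=46 S4=29 blocked=[]
Op 6: conn=34 S1=21 S2=36 S3=46 S4=29 blocked=[]
Op 7: conn=34 S1=21 S2=46 S3=46 S4=29 blocked=[]
Op 8: conn=19 S1=21 S2=46 S3=46 S4=14 blocked=[]
Op 9: conn=48 S1=21 S2=46 S3=46 S4=14 blocked=[]
Op 10: conn=35 S1=21 S2=33 S3=46 S4=14 blocked=[]
Op 11: conn=16 S1=21 S2=33 S3=46 S4=-5 blocked=[4]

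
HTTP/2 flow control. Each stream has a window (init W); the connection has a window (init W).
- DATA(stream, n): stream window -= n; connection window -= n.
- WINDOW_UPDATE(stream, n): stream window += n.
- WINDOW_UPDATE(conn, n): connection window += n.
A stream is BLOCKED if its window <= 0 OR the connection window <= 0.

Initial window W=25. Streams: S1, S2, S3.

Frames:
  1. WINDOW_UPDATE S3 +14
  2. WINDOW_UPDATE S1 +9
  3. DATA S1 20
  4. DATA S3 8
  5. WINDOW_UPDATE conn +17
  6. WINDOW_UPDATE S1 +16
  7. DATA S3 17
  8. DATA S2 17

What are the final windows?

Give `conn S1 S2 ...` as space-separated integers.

Answer: -20 30 8 14

Derivation:
Op 1: conn=25 S1=25 S2=25 S3=39 blocked=[]
Op 2: conn=25 S1=34 S2=25 S3=39 blocked=[]
Op 3: conn=5 S1=14 S2=25 S3=39 blocked=[]
Op 4: conn=-3 S1=14 S2=25 S3=31 blocked=[1, 2, 3]
Op 5: conn=14 S1=14 S2=25 S3=31 blocked=[]
Op 6: conn=14 S1=30 S2=25 S3=31 blocked=[]
Op 7: conn=-3 S1=30 S2=25 S3=14 blocked=[1, 2, 3]
Op 8: conn=-20 S1=30 S2=8 S3=14 blocked=[1, 2, 3]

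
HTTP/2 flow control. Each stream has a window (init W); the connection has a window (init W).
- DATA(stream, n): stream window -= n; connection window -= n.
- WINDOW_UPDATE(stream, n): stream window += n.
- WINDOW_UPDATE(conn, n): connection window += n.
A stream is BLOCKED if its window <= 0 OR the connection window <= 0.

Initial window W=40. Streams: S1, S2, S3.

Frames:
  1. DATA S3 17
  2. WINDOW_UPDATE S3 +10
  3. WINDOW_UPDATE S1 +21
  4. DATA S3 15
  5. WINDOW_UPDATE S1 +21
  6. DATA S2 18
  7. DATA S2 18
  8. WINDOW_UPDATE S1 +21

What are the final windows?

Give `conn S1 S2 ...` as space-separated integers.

Op 1: conn=23 S1=40 S2=40 S3=23 blocked=[]
Op 2: conn=23 S1=40 S2=40 S3=33 blocked=[]
Op 3: conn=23 S1=61 S2=40 S3=33 blocked=[]
Op 4: conn=8 S1=61 S2=40 S3=18 blocked=[]
Op 5: conn=8 S1=82 S2=40 S3=18 blocked=[]
Op 6: conn=-10 S1=82 S2=22 S3=18 blocked=[1, 2, 3]
Op 7: conn=-28 S1=82 S2=4 S3=18 blocked=[1, 2, 3]
Op 8: conn=-28 S1=103 S2=4 S3=18 blocked=[1, 2, 3]

Answer: -28 103 4 18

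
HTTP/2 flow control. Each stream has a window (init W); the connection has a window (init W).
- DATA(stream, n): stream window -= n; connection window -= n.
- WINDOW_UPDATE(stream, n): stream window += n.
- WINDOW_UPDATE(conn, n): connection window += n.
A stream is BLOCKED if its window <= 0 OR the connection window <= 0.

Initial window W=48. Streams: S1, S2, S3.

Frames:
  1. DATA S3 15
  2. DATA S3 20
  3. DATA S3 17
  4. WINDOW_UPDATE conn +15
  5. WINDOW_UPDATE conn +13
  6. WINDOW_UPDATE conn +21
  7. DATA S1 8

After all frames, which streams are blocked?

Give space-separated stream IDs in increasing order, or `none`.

Answer: S3

Derivation:
Op 1: conn=33 S1=48 S2=48 S3=33 blocked=[]
Op 2: conn=13 S1=48 S2=48 S3=13 blocked=[]
Op 3: conn=-4 S1=48 S2=48 S3=-4 blocked=[1, 2, 3]
Op 4: conn=11 S1=48 S2=48 S3=-4 blocked=[3]
Op 5: conn=24 S1=48 S2=48 S3=-4 blocked=[3]
Op 6: conn=45 S1=48 S2=48 S3=-4 blocked=[3]
Op 7: conn=37 S1=40 S2=48 S3=-4 blocked=[3]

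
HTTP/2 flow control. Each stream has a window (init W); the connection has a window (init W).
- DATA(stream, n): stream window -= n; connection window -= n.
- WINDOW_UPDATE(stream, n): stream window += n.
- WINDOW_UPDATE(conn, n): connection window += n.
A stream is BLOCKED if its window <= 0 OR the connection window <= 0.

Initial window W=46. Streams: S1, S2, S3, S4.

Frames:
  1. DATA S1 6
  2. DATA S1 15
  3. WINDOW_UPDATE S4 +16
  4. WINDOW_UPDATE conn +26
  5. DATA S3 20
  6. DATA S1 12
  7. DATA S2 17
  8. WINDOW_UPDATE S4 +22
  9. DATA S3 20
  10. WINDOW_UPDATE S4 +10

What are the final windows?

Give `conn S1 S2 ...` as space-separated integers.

Answer: -18 13 29 6 94

Derivation:
Op 1: conn=40 S1=40 S2=46 S3=46 S4=46 blocked=[]
Op 2: conn=25 S1=25 S2=46 S3=46 S4=46 blocked=[]
Op 3: conn=25 S1=25 S2=46 S3=46 S4=62 blocked=[]
Op 4: conn=51 S1=25 S2=46 S3=46 S4=62 blocked=[]
Op 5: conn=31 S1=25 S2=46 S3=26 S4=62 blocked=[]
Op 6: conn=19 S1=13 S2=46 S3=26 S4=62 blocked=[]
Op 7: conn=2 S1=13 S2=29 S3=26 S4=62 blocked=[]
Op 8: conn=2 S1=13 S2=29 S3=26 S4=84 blocked=[]
Op 9: conn=-18 S1=13 S2=29 S3=6 S4=84 blocked=[1, 2, 3, 4]
Op 10: conn=-18 S1=13 S2=29 S3=6 S4=94 blocked=[1, 2, 3, 4]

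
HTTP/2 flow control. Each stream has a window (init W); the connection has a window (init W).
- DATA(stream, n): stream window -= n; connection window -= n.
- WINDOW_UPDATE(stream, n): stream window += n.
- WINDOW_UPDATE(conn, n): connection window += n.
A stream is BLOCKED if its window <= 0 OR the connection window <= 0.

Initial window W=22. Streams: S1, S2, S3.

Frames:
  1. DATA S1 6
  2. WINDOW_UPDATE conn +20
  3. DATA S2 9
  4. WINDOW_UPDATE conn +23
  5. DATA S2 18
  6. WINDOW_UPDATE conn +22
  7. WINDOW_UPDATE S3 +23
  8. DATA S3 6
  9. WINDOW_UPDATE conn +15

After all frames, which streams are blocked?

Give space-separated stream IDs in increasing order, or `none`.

Op 1: conn=16 S1=16 S2=22 S3=22 blocked=[]
Op 2: conn=36 S1=16 S2=22 S3=22 blocked=[]
Op 3: conn=27 S1=16 S2=13 S3=22 blocked=[]
Op 4: conn=50 S1=16 S2=13 S3=22 blocked=[]
Op 5: conn=32 S1=16 S2=-5 S3=22 blocked=[2]
Op 6: conn=54 S1=16 S2=-5 S3=22 blocked=[2]
Op 7: conn=54 S1=16 S2=-5 S3=45 blocked=[2]
Op 8: conn=48 S1=16 S2=-5 S3=39 blocked=[2]
Op 9: conn=63 S1=16 S2=-5 S3=39 blocked=[2]

Answer: S2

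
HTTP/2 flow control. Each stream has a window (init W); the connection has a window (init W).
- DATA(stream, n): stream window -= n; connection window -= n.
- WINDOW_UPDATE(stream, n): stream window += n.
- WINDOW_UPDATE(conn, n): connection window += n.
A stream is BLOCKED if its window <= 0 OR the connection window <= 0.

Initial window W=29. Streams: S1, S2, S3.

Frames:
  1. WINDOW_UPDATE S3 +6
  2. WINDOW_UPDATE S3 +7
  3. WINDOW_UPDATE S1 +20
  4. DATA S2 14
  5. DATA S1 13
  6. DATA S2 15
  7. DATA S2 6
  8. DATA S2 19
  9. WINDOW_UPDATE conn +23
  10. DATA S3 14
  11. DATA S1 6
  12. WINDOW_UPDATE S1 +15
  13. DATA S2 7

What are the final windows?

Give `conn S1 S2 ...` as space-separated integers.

Op 1: conn=29 S1=29 S2=29 S3=35 blocked=[]
Op 2: conn=29 S1=29 S2=29 S3=42 blocked=[]
Op 3: conn=29 S1=49 S2=29 S3=42 blocked=[]
Op 4: conn=15 S1=49 S2=15 S3=42 blocked=[]
Op 5: conn=2 S1=36 S2=15 S3=42 blocked=[]
Op 6: conn=-13 S1=36 S2=0 S3=42 blocked=[1, 2, 3]
Op 7: conn=-19 S1=36 S2=-6 S3=42 blocked=[1, 2, 3]
Op 8: conn=-38 S1=36 S2=-25 S3=42 blocked=[1, 2, 3]
Op 9: conn=-15 S1=36 S2=-25 S3=42 blocked=[1, 2, 3]
Op 10: conn=-29 S1=36 S2=-25 S3=28 blocked=[1, 2, 3]
Op 11: conn=-35 S1=30 S2=-25 S3=28 blocked=[1, 2, 3]
Op 12: conn=-35 S1=45 S2=-25 S3=28 blocked=[1, 2, 3]
Op 13: conn=-42 S1=45 S2=-32 S3=28 blocked=[1, 2, 3]

Answer: -42 45 -32 28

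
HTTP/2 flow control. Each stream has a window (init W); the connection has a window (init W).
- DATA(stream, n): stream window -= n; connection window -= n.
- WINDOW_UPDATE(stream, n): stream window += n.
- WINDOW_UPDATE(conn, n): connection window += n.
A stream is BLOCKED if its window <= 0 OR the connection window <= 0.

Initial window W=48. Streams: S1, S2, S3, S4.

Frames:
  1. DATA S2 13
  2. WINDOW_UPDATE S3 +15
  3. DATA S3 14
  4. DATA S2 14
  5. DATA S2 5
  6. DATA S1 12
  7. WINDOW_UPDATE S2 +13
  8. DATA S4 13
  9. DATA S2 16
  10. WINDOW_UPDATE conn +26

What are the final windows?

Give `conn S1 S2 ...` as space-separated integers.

Answer: -13 36 13 49 35

Derivation:
Op 1: conn=35 S1=48 S2=35 S3=48 S4=48 blocked=[]
Op 2: conn=35 S1=48 S2=35 S3=63 S4=48 blocked=[]
Op 3: conn=21 S1=48 S2=35 S3=49 S4=48 blocked=[]
Op 4: conn=7 S1=48 S2=21 S3=49 S4=48 blocked=[]
Op 5: conn=2 S1=48 S2=16 S3=49 S4=48 blocked=[]
Op 6: conn=-10 S1=36 S2=16 S3=49 S4=48 blocked=[1, 2, 3, 4]
Op 7: conn=-10 S1=36 S2=29 S3=49 S4=48 blocked=[1, 2, 3, 4]
Op 8: conn=-23 S1=36 S2=29 S3=49 S4=35 blocked=[1, 2, 3, 4]
Op 9: conn=-39 S1=36 S2=13 S3=49 S4=35 blocked=[1, 2, 3, 4]
Op 10: conn=-13 S1=36 S2=13 S3=49 S4=35 blocked=[1, 2, 3, 4]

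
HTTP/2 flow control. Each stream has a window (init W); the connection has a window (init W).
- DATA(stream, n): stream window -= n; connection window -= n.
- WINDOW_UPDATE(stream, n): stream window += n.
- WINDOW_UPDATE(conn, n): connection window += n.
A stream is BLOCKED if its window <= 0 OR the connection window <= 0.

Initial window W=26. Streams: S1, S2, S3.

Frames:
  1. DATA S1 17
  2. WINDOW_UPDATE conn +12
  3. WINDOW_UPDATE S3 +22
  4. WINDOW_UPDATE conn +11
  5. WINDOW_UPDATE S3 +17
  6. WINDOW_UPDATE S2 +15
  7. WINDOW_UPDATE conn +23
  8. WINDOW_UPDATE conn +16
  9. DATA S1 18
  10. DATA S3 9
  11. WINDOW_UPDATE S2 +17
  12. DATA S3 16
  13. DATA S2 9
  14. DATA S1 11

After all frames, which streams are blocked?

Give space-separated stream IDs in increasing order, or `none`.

Op 1: conn=9 S1=9 S2=26 S3=26 blocked=[]
Op 2: conn=21 S1=9 S2=26 S3=26 blocked=[]
Op 3: conn=21 S1=9 S2=26 S3=48 blocked=[]
Op 4: conn=32 S1=9 S2=26 S3=48 blocked=[]
Op 5: conn=32 S1=9 S2=26 S3=65 blocked=[]
Op 6: conn=32 S1=9 S2=41 S3=65 blocked=[]
Op 7: conn=55 S1=9 S2=41 S3=65 blocked=[]
Op 8: conn=71 S1=9 S2=41 S3=65 blocked=[]
Op 9: conn=53 S1=-9 S2=41 S3=65 blocked=[1]
Op 10: conn=44 S1=-9 S2=41 S3=56 blocked=[1]
Op 11: conn=44 S1=-9 S2=58 S3=56 blocked=[1]
Op 12: conn=28 S1=-9 S2=58 S3=40 blocked=[1]
Op 13: conn=19 S1=-9 S2=49 S3=40 blocked=[1]
Op 14: conn=8 S1=-20 S2=49 S3=40 blocked=[1]

Answer: S1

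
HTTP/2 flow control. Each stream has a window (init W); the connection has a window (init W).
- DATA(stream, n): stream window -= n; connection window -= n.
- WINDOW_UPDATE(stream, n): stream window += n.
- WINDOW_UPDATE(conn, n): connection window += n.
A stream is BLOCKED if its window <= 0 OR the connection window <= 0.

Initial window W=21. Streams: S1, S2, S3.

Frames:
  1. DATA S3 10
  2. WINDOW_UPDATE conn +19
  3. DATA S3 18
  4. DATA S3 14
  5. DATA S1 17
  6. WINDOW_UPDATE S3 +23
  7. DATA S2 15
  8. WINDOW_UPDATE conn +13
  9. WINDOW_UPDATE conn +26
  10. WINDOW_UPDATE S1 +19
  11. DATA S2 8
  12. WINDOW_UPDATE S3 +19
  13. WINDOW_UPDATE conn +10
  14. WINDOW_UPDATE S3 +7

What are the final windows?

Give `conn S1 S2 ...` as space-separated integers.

Answer: 7 23 -2 28

Derivation:
Op 1: conn=11 S1=21 S2=21 S3=11 blocked=[]
Op 2: conn=30 S1=21 S2=21 S3=11 blocked=[]
Op 3: conn=12 S1=21 S2=21 S3=-7 blocked=[3]
Op 4: conn=-2 S1=21 S2=21 S3=-21 blocked=[1, 2, 3]
Op 5: conn=-19 S1=4 S2=21 S3=-21 blocked=[1, 2, 3]
Op 6: conn=-19 S1=4 S2=21 S3=2 blocked=[1, 2, 3]
Op 7: conn=-34 S1=4 S2=6 S3=2 blocked=[1, 2, 3]
Op 8: conn=-21 S1=4 S2=6 S3=2 blocked=[1, 2, 3]
Op 9: conn=5 S1=4 S2=6 S3=2 blocked=[]
Op 10: conn=5 S1=23 S2=6 S3=2 blocked=[]
Op 11: conn=-3 S1=23 S2=-2 S3=2 blocked=[1, 2, 3]
Op 12: conn=-3 S1=23 S2=-2 S3=21 blocked=[1, 2, 3]
Op 13: conn=7 S1=23 S2=-2 S3=21 blocked=[2]
Op 14: conn=7 S1=23 S2=-2 S3=28 blocked=[2]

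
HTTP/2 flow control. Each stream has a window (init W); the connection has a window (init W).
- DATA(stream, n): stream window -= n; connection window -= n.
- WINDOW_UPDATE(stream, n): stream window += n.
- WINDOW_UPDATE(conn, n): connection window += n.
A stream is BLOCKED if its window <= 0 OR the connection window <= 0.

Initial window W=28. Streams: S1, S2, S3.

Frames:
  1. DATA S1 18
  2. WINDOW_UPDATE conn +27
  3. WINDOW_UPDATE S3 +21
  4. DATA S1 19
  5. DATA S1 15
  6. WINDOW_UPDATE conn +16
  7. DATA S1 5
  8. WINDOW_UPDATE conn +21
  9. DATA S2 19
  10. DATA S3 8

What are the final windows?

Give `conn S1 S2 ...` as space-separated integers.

Op 1: conn=10 S1=10 S2=28 S3=28 blocked=[]
Op 2: conn=37 S1=10 S2=28 S3=28 blocked=[]
Op 3: conn=37 S1=10 S2=28 S3=49 blocked=[]
Op 4: conn=18 S1=-9 S2=28 S3=49 blocked=[1]
Op 5: conn=3 S1=-24 S2=28 S3=49 blocked=[1]
Op 6: conn=19 S1=-24 S2=28 S3=49 blocked=[1]
Op 7: conn=14 S1=-29 S2=28 S3=49 blocked=[1]
Op 8: conn=35 S1=-29 S2=28 S3=49 blocked=[1]
Op 9: conn=16 S1=-29 S2=9 S3=49 blocked=[1]
Op 10: conn=8 S1=-29 S2=9 S3=41 blocked=[1]

Answer: 8 -29 9 41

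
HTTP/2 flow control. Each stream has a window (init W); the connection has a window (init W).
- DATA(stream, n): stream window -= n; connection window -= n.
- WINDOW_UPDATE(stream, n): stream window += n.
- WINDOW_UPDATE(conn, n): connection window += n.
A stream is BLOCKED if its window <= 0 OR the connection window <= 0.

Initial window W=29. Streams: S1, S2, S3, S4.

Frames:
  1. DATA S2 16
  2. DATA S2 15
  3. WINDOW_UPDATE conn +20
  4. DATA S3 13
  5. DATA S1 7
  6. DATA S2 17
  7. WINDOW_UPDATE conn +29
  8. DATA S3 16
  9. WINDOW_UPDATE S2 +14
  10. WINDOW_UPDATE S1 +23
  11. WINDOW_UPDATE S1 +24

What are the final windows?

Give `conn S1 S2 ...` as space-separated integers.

Answer: -6 69 -5 0 29

Derivation:
Op 1: conn=13 S1=29 S2=13 S3=29 S4=29 blocked=[]
Op 2: conn=-2 S1=29 S2=-2 S3=29 S4=29 blocked=[1, 2, 3, 4]
Op 3: conn=18 S1=29 S2=-2 S3=29 S4=29 blocked=[2]
Op 4: conn=5 S1=29 S2=-2 S3=16 S4=29 blocked=[2]
Op 5: conn=-2 S1=22 S2=-2 S3=16 S4=29 blocked=[1, 2, 3, 4]
Op 6: conn=-19 S1=22 S2=-19 S3=16 S4=29 blocked=[1, 2, 3, 4]
Op 7: conn=10 S1=22 S2=-19 S3=16 S4=29 blocked=[2]
Op 8: conn=-6 S1=22 S2=-19 S3=0 S4=29 blocked=[1, 2, 3, 4]
Op 9: conn=-6 S1=22 S2=-5 S3=0 S4=29 blocked=[1, 2, 3, 4]
Op 10: conn=-6 S1=45 S2=-5 S3=0 S4=29 blocked=[1, 2, 3, 4]
Op 11: conn=-6 S1=69 S2=-5 S3=0 S4=29 blocked=[1, 2, 3, 4]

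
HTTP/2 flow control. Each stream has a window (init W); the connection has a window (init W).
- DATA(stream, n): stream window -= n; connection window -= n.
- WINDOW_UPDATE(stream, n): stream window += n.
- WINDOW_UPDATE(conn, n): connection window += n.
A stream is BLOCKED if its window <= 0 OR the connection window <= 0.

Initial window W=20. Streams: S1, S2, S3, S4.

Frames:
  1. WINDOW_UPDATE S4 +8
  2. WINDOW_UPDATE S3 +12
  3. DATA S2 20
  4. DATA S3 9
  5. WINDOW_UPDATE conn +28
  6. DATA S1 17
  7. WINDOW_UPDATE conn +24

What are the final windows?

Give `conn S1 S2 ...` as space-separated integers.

Answer: 26 3 0 23 28

Derivation:
Op 1: conn=20 S1=20 S2=20 S3=20 S4=28 blocked=[]
Op 2: conn=20 S1=20 S2=20 S3=32 S4=28 blocked=[]
Op 3: conn=0 S1=20 S2=0 S3=32 S4=28 blocked=[1, 2, 3, 4]
Op 4: conn=-9 S1=20 S2=0 S3=23 S4=28 blocked=[1, 2, 3, 4]
Op 5: conn=19 S1=20 S2=0 S3=23 S4=28 blocked=[2]
Op 6: conn=2 S1=3 S2=0 S3=23 S4=28 blocked=[2]
Op 7: conn=26 S1=3 S2=0 S3=23 S4=28 blocked=[2]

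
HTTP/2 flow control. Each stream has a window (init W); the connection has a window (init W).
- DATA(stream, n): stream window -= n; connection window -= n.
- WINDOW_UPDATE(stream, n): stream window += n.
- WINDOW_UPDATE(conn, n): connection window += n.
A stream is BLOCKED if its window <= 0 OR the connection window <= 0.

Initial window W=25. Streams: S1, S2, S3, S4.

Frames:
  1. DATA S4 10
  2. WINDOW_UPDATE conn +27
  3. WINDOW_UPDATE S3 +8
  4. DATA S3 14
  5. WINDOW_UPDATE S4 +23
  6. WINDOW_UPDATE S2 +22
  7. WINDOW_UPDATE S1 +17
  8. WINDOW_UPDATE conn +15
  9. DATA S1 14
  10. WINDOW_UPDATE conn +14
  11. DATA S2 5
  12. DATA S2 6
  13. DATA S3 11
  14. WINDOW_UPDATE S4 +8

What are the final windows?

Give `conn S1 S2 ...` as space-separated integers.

Answer: 21 28 36 8 46

Derivation:
Op 1: conn=15 S1=25 S2=25 S3=25 S4=15 blocked=[]
Op 2: conn=42 S1=25 S2=25 S3=25 S4=15 blocked=[]
Op 3: conn=42 S1=25 S2=25 S3=33 S4=15 blocked=[]
Op 4: conn=28 S1=25 S2=25 S3=19 S4=15 blocked=[]
Op 5: conn=28 S1=25 S2=25 S3=19 S4=38 blocked=[]
Op 6: conn=28 S1=25 S2=47 S3=19 S4=38 blocked=[]
Op 7: conn=28 S1=42 S2=47 S3=19 S4=38 blocked=[]
Op 8: conn=43 S1=42 S2=47 S3=19 S4=38 blocked=[]
Op 9: conn=29 S1=28 S2=47 S3=19 S4=38 blocked=[]
Op 10: conn=43 S1=28 S2=47 S3=19 S4=38 blocked=[]
Op 11: conn=38 S1=28 S2=42 S3=19 S4=38 blocked=[]
Op 12: conn=32 S1=28 S2=36 S3=19 S4=38 blocked=[]
Op 13: conn=21 S1=28 S2=36 S3=8 S4=38 blocked=[]
Op 14: conn=21 S1=28 S2=36 S3=8 S4=46 blocked=[]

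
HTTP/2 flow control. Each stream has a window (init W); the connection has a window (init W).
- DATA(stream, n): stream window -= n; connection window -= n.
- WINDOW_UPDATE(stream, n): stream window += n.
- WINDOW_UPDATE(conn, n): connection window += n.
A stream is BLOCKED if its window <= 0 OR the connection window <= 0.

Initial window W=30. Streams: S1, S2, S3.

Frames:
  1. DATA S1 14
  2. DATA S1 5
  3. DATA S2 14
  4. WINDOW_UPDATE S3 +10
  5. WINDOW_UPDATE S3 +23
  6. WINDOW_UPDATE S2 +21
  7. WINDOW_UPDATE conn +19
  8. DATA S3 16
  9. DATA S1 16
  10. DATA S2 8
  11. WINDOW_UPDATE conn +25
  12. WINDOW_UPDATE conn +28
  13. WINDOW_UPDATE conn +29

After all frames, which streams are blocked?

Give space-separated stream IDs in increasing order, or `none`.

Answer: S1

Derivation:
Op 1: conn=16 S1=16 S2=30 S3=30 blocked=[]
Op 2: conn=11 S1=11 S2=30 S3=30 blocked=[]
Op 3: conn=-3 S1=11 S2=16 S3=30 blocked=[1, 2, 3]
Op 4: conn=-3 S1=11 S2=16 S3=40 blocked=[1, 2, 3]
Op 5: conn=-3 S1=11 S2=16 S3=63 blocked=[1, 2, 3]
Op 6: conn=-3 S1=11 S2=37 S3=63 blocked=[1, 2, 3]
Op 7: conn=16 S1=11 S2=37 S3=63 blocked=[]
Op 8: conn=0 S1=11 S2=37 S3=47 blocked=[1, 2, 3]
Op 9: conn=-16 S1=-5 S2=37 S3=47 blocked=[1, 2, 3]
Op 10: conn=-24 S1=-5 S2=29 S3=47 blocked=[1, 2, 3]
Op 11: conn=1 S1=-5 S2=29 S3=47 blocked=[1]
Op 12: conn=29 S1=-5 S2=29 S3=47 blocked=[1]
Op 13: conn=58 S1=-5 S2=29 S3=47 blocked=[1]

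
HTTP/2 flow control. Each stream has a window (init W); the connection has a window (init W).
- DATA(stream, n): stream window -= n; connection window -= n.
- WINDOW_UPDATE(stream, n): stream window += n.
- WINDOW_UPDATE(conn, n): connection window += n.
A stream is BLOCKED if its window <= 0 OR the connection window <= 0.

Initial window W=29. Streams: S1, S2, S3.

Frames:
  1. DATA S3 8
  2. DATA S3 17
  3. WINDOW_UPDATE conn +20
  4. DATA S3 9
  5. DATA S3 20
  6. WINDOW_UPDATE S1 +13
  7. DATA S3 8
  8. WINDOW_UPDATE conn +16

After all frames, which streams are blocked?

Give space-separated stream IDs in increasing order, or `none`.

Answer: S3

Derivation:
Op 1: conn=21 S1=29 S2=29 S3=21 blocked=[]
Op 2: conn=4 S1=29 S2=29 S3=4 blocked=[]
Op 3: conn=24 S1=29 S2=29 S3=4 blocked=[]
Op 4: conn=15 S1=29 S2=29 S3=-5 blocked=[3]
Op 5: conn=-5 S1=29 S2=29 S3=-25 blocked=[1, 2, 3]
Op 6: conn=-5 S1=42 S2=29 S3=-25 blocked=[1, 2, 3]
Op 7: conn=-13 S1=42 S2=29 S3=-33 blocked=[1, 2, 3]
Op 8: conn=3 S1=42 S2=29 S3=-33 blocked=[3]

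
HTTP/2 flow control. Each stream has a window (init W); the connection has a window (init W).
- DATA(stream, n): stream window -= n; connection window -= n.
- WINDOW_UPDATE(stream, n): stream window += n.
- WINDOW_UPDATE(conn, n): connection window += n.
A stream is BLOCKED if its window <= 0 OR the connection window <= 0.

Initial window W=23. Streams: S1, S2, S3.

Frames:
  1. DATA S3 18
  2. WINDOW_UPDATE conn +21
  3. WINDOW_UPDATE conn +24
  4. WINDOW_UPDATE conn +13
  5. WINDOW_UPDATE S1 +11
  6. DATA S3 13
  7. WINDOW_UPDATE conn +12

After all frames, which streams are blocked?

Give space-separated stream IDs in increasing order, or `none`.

Answer: S3

Derivation:
Op 1: conn=5 S1=23 S2=23 S3=5 blocked=[]
Op 2: conn=26 S1=23 S2=23 S3=5 blocked=[]
Op 3: conn=50 S1=23 S2=23 S3=5 blocked=[]
Op 4: conn=63 S1=23 S2=23 S3=5 blocked=[]
Op 5: conn=63 S1=34 S2=23 S3=5 blocked=[]
Op 6: conn=50 S1=34 S2=23 S3=-8 blocked=[3]
Op 7: conn=62 S1=34 S2=23 S3=-8 blocked=[3]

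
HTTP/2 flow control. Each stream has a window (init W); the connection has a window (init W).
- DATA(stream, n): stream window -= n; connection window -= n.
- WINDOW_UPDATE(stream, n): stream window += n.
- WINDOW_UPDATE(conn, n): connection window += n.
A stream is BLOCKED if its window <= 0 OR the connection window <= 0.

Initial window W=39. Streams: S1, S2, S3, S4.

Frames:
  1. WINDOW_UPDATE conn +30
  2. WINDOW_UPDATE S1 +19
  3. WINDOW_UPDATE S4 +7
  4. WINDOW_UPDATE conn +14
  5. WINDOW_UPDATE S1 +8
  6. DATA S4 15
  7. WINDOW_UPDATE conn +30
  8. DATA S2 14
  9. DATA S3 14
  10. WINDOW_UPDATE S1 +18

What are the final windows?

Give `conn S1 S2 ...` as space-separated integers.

Answer: 70 84 25 25 31

Derivation:
Op 1: conn=69 S1=39 S2=39 S3=39 S4=39 blocked=[]
Op 2: conn=69 S1=58 S2=39 S3=39 S4=39 blocked=[]
Op 3: conn=69 S1=58 S2=39 S3=39 S4=46 blocked=[]
Op 4: conn=83 S1=58 S2=39 S3=39 S4=46 blocked=[]
Op 5: conn=83 S1=66 S2=39 S3=39 S4=46 blocked=[]
Op 6: conn=68 S1=66 S2=39 S3=39 S4=31 blocked=[]
Op 7: conn=98 S1=66 S2=39 S3=39 S4=31 blocked=[]
Op 8: conn=84 S1=66 S2=25 S3=39 S4=31 blocked=[]
Op 9: conn=70 S1=66 S2=25 S3=25 S4=31 blocked=[]
Op 10: conn=70 S1=84 S2=25 S3=25 S4=31 blocked=[]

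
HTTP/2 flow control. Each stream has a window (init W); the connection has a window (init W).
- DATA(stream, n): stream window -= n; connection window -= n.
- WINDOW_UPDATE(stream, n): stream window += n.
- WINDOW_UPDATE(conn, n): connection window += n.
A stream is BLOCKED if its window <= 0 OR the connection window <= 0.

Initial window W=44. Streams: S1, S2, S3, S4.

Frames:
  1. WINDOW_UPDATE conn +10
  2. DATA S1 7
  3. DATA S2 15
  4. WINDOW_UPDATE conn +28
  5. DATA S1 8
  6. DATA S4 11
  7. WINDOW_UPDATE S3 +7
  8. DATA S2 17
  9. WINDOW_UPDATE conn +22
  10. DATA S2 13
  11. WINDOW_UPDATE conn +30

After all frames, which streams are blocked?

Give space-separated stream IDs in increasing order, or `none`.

Answer: S2

Derivation:
Op 1: conn=54 S1=44 S2=44 S3=44 S4=44 blocked=[]
Op 2: conn=47 S1=37 S2=44 S3=44 S4=44 blocked=[]
Op 3: conn=32 S1=37 S2=29 S3=44 S4=44 blocked=[]
Op 4: conn=60 S1=37 S2=29 S3=44 S4=44 blocked=[]
Op 5: conn=52 S1=29 S2=29 S3=44 S4=44 blocked=[]
Op 6: conn=41 S1=29 S2=29 S3=44 S4=33 blocked=[]
Op 7: conn=41 S1=29 S2=29 S3=51 S4=33 blocked=[]
Op 8: conn=24 S1=29 S2=12 S3=51 S4=33 blocked=[]
Op 9: conn=46 S1=29 S2=12 S3=51 S4=33 blocked=[]
Op 10: conn=33 S1=29 S2=-1 S3=51 S4=33 blocked=[2]
Op 11: conn=63 S1=29 S2=-1 S3=51 S4=33 blocked=[2]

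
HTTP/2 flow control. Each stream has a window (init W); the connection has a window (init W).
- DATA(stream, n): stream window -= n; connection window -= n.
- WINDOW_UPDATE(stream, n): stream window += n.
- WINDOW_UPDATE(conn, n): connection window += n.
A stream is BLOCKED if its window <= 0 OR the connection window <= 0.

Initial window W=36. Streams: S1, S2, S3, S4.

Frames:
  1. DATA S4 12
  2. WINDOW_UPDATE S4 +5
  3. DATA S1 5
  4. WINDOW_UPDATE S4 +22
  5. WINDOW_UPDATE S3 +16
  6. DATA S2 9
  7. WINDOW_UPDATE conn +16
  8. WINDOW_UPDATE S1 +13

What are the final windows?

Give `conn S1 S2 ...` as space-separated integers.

Op 1: conn=24 S1=36 S2=36 S3=36 S4=24 blocked=[]
Op 2: conn=24 S1=36 S2=36 S3=36 S4=29 blocked=[]
Op 3: conn=19 S1=31 S2=36 S3=36 S4=29 blocked=[]
Op 4: conn=19 S1=31 S2=36 S3=36 S4=51 blocked=[]
Op 5: conn=19 S1=31 S2=36 S3=52 S4=51 blocked=[]
Op 6: conn=10 S1=31 S2=27 S3=52 S4=51 blocked=[]
Op 7: conn=26 S1=31 S2=27 S3=52 S4=51 blocked=[]
Op 8: conn=26 S1=44 S2=27 S3=52 S4=51 blocked=[]

Answer: 26 44 27 52 51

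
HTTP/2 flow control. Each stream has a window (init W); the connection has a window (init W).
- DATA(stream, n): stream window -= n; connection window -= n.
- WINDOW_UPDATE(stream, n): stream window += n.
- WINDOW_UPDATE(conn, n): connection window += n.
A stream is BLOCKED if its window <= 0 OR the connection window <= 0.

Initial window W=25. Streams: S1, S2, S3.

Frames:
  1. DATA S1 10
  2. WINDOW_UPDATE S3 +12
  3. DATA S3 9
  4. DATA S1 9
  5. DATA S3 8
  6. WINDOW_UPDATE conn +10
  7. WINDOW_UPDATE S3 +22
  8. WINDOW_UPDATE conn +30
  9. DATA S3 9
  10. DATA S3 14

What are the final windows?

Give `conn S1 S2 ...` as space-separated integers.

Answer: 6 6 25 19

Derivation:
Op 1: conn=15 S1=15 S2=25 S3=25 blocked=[]
Op 2: conn=15 S1=15 S2=25 S3=37 blocked=[]
Op 3: conn=6 S1=15 S2=25 S3=28 blocked=[]
Op 4: conn=-3 S1=6 S2=25 S3=28 blocked=[1, 2, 3]
Op 5: conn=-11 S1=6 S2=25 S3=20 blocked=[1, 2, 3]
Op 6: conn=-1 S1=6 S2=25 S3=20 blocked=[1, 2, 3]
Op 7: conn=-1 S1=6 S2=25 S3=42 blocked=[1, 2, 3]
Op 8: conn=29 S1=6 S2=25 S3=42 blocked=[]
Op 9: conn=20 S1=6 S2=25 S3=33 blocked=[]
Op 10: conn=6 S1=6 S2=25 S3=19 blocked=[]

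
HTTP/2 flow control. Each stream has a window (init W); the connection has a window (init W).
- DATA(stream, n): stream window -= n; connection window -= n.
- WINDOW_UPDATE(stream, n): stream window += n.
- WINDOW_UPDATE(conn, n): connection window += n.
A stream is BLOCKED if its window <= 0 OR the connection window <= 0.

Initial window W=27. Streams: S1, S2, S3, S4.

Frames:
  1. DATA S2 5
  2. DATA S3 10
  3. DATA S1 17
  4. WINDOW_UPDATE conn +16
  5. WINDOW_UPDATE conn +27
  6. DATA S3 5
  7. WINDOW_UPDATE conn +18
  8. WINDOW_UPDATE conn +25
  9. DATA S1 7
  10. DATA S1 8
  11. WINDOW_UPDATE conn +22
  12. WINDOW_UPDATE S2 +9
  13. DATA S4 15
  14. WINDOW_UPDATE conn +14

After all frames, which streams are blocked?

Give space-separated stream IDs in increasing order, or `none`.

Op 1: conn=22 S1=27 S2=22 S3=27 S4=27 blocked=[]
Op 2: conn=12 S1=27 S2=22 S3=17 S4=27 blocked=[]
Op 3: conn=-5 S1=10 S2=22 S3=17 S4=27 blocked=[1, 2, 3, 4]
Op 4: conn=11 S1=10 S2=22 S3=17 S4=27 blocked=[]
Op 5: conn=38 S1=10 S2=22 S3=17 S4=27 blocked=[]
Op 6: conn=33 S1=10 S2=22 S3=12 S4=27 blocked=[]
Op 7: conn=51 S1=10 S2=22 S3=12 S4=27 blocked=[]
Op 8: conn=76 S1=10 S2=22 S3=12 S4=27 blocked=[]
Op 9: conn=69 S1=3 S2=22 S3=12 S4=27 blocked=[]
Op 10: conn=61 S1=-5 S2=22 S3=12 S4=27 blocked=[1]
Op 11: conn=83 S1=-5 S2=22 S3=12 S4=27 blocked=[1]
Op 12: conn=83 S1=-5 S2=31 S3=12 S4=27 blocked=[1]
Op 13: conn=68 S1=-5 S2=31 S3=12 S4=12 blocked=[1]
Op 14: conn=82 S1=-5 S2=31 S3=12 S4=12 blocked=[1]

Answer: S1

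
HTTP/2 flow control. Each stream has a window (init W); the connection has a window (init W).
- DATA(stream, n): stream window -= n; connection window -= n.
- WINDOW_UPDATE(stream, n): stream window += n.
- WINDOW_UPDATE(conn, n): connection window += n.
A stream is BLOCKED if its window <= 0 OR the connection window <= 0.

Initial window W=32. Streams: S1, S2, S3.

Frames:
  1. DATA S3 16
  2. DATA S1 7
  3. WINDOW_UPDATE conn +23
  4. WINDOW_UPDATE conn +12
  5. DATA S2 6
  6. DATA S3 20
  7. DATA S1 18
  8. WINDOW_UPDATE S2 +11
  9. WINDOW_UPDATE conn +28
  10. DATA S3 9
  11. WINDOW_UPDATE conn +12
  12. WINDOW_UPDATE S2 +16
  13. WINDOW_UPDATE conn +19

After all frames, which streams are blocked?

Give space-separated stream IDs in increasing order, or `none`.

Op 1: conn=16 S1=32 S2=32 S3=16 blocked=[]
Op 2: conn=9 S1=25 S2=32 S3=16 blocked=[]
Op 3: conn=32 S1=25 S2=32 S3=16 blocked=[]
Op 4: conn=44 S1=25 S2=32 S3=16 blocked=[]
Op 5: conn=38 S1=25 S2=26 S3=16 blocked=[]
Op 6: conn=18 S1=25 S2=26 S3=-4 blocked=[3]
Op 7: conn=0 S1=7 S2=26 S3=-4 blocked=[1, 2, 3]
Op 8: conn=0 S1=7 S2=37 S3=-4 blocked=[1, 2, 3]
Op 9: conn=28 S1=7 S2=37 S3=-4 blocked=[3]
Op 10: conn=19 S1=7 S2=37 S3=-13 blocked=[3]
Op 11: conn=31 S1=7 S2=37 S3=-13 blocked=[3]
Op 12: conn=31 S1=7 S2=53 S3=-13 blocked=[3]
Op 13: conn=50 S1=7 S2=53 S3=-13 blocked=[3]

Answer: S3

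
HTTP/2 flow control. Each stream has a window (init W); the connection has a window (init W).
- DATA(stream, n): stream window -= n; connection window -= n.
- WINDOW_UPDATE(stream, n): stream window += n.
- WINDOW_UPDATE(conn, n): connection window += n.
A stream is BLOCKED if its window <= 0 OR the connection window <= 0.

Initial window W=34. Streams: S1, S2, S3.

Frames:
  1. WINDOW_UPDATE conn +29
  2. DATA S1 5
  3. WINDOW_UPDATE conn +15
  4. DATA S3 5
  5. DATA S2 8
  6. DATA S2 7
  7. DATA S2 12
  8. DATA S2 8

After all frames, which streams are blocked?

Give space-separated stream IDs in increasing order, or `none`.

Op 1: conn=63 S1=34 S2=34 S3=34 blocked=[]
Op 2: conn=58 S1=29 S2=34 S3=34 blocked=[]
Op 3: conn=73 S1=29 S2=34 S3=34 blocked=[]
Op 4: conn=68 S1=29 S2=34 S3=29 blocked=[]
Op 5: conn=60 S1=29 S2=26 S3=29 blocked=[]
Op 6: conn=53 S1=29 S2=19 S3=29 blocked=[]
Op 7: conn=41 S1=29 S2=7 S3=29 blocked=[]
Op 8: conn=33 S1=29 S2=-1 S3=29 blocked=[2]

Answer: S2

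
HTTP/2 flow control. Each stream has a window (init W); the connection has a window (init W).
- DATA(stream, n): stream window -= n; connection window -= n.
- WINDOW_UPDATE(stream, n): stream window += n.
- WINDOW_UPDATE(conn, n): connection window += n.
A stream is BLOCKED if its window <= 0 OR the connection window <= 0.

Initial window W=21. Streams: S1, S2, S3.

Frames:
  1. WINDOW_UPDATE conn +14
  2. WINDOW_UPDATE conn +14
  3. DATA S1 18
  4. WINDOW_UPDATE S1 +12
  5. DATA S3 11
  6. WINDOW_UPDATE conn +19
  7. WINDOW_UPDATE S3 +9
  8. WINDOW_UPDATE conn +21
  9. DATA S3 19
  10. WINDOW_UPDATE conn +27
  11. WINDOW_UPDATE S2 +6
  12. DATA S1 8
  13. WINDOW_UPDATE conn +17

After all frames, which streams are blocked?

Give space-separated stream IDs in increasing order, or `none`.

Op 1: conn=35 S1=21 S2=21 S3=21 blocked=[]
Op 2: conn=49 S1=21 S2=21 S3=21 blocked=[]
Op 3: conn=31 S1=3 S2=21 S3=21 blocked=[]
Op 4: conn=31 S1=15 S2=21 S3=21 blocked=[]
Op 5: conn=20 S1=15 S2=21 S3=10 blocked=[]
Op 6: conn=39 S1=15 S2=21 S3=10 blocked=[]
Op 7: conn=39 S1=15 S2=21 S3=19 blocked=[]
Op 8: conn=60 S1=15 S2=21 S3=19 blocked=[]
Op 9: conn=41 S1=15 S2=21 S3=0 blocked=[3]
Op 10: conn=68 S1=15 S2=21 S3=0 blocked=[3]
Op 11: conn=68 S1=15 S2=27 S3=0 blocked=[3]
Op 12: conn=60 S1=7 S2=27 S3=0 blocked=[3]
Op 13: conn=77 S1=7 S2=27 S3=0 blocked=[3]

Answer: S3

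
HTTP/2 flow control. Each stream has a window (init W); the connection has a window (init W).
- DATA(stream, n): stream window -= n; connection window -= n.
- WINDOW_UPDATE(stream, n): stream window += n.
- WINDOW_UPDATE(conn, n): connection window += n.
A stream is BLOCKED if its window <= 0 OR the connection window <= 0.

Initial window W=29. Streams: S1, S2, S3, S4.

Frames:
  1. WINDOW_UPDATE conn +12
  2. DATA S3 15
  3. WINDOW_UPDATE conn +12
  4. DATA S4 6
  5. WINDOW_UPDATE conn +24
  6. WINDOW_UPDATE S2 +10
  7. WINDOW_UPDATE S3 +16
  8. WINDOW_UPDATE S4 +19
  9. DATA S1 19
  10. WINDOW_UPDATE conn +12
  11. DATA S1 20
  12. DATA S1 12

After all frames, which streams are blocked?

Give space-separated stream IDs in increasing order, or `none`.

Op 1: conn=41 S1=29 S2=29 S3=29 S4=29 blocked=[]
Op 2: conn=26 S1=29 S2=29 S3=14 S4=29 blocked=[]
Op 3: conn=38 S1=29 S2=29 S3=14 S4=29 blocked=[]
Op 4: conn=32 S1=29 S2=29 S3=14 S4=23 blocked=[]
Op 5: conn=56 S1=29 S2=29 S3=14 S4=23 blocked=[]
Op 6: conn=56 S1=29 S2=39 S3=14 S4=23 blocked=[]
Op 7: conn=56 S1=29 S2=39 S3=30 S4=23 blocked=[]
Op 8: conn=56 S1=29 S2=39 S3=30 S4=42 blocked=[]
Op 9: conn=37 S1=10 S2=39 S3=30 S4=42 blocked=[]
Op 10: conn=49 S1=10 S2=39 S3=30 S4=42 blocked=[]
Op 11: conn=29 S1=-10 S2=39 S3=30 S4=42 blocked=[1]
Op 12: conn=17 S1=-22 S2=39 S3=30 S4=42 blocked=[1]

Answer: S1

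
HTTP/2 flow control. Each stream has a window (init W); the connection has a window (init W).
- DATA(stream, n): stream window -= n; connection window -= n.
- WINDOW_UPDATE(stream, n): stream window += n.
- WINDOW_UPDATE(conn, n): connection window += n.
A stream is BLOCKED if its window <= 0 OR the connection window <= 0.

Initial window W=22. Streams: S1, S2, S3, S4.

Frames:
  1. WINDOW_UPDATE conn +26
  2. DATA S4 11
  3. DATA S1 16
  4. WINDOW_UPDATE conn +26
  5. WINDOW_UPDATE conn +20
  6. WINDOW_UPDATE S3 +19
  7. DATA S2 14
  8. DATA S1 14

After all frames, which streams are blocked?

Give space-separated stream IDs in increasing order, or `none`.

Answer: S1

Derivation:
Op 1: conn=48 S1=22 S2=22 S3=22 S4=22 blocked=[]
Op 2: conn=37 S1=22 S2=22 S3=22 S4=11 blocked=[]
Op 3: conn=21 S1=6 S2=22 S3=22 S4=11 blocked=[]
Op 4: conn=47 S1=6 S2=22 S3=22 S4=11 blocked=[]
Op 5: conn=67 S1=6 S2=22 S3=22 S4=11 blocked=[]
Op 6: conn=67 S1=6 S2=22 S3=41 S4=11 blocked=[]
Op 7: conn=53 S1=6 S2=8 S3=41 S4=11 blocked=[]
Op 8: conn=39 S1=-8 S2=8 S3=41 S4=11 blocked=[1]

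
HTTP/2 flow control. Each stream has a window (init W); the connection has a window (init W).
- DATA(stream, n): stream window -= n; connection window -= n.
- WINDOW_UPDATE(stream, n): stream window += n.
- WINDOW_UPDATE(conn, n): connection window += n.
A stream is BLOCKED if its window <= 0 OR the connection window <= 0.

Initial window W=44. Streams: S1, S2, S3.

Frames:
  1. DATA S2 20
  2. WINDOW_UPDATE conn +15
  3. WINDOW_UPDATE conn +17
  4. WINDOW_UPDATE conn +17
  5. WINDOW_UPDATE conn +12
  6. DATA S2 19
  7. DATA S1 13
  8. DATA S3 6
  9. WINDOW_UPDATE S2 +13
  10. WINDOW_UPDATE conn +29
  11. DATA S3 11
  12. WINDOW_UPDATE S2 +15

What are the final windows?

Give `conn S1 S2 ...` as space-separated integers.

Answer: 65 31 33 27

Derivation:
Op 1: conn=24 S1=44 S2=24 S3=44 blocked=[]
Op 2: conn=39 S1=44 S2=24 S3=44 blocked=[]
Op 3: conn=56 S1=44 S2=24 S3=44 blocked=[]
Op 4: conn=73 S1=44 S2=24 S3=44 blocked=[]
Op 5: conn=85 S1=44 S2=24 S3=44 blocked=[]
Op 6: conn=66 S1=44 S2=5 S3=44 blocked=[]
Op 7: conn=53 S1=31 S2=5 S3=44 blocked=[]
Op 8: conn=47 S1=31 S2=5 S3=38 blocked=[]
Op 9: conn=47 S1=31 S2=18 S3=38 blocked=[]
Op 10: conn=76 S1=31 S2=18 S3=38 blocked=[]
Op 11: conn=65 S1=31 S2=18 S3=27 blocked=[]
Op 12: conn=65 S1=31 S2=33 S3=27 blocked=[]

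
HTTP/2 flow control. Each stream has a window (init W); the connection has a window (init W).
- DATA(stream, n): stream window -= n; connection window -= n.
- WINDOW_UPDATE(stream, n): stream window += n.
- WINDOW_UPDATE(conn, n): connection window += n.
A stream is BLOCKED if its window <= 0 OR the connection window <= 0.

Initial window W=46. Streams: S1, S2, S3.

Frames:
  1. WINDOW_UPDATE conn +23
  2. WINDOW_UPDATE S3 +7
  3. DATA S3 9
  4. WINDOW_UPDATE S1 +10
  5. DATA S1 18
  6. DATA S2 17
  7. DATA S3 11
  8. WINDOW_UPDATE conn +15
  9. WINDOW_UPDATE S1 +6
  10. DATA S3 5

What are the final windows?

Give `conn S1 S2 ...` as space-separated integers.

Answer: 24 44 29 28

Derivation:
Op 1: conn=69 S1=46 S2=46 S3=46 blocked=[]
Op 2: conn=69 S1=46 S2=46 S3=53 blocked=[]
Op 3: conn=60 S1=46 S2=46 S3=44 blocked=[]
Op 4: conn=60 S1=56 S2=46 S3=44 blocked=[]
Op 5: conn=42 S1=38 S2=46 S3=44 blocked=[]
Op 6: conn=25 S1=38 S2=29 S3=44 blocked=[]
Op 7: conn=14 S1=38 S2=29 S3=33 blocked=[]
Op 8: conn=29 S1=38 S2=29 S3=33 blocked=[]
Op 9: conn=29 S1=44 S2=29 S3=33 blocked=[]
Op 10: conn=24 S1=44 S2=29 S3=28 blocked=[]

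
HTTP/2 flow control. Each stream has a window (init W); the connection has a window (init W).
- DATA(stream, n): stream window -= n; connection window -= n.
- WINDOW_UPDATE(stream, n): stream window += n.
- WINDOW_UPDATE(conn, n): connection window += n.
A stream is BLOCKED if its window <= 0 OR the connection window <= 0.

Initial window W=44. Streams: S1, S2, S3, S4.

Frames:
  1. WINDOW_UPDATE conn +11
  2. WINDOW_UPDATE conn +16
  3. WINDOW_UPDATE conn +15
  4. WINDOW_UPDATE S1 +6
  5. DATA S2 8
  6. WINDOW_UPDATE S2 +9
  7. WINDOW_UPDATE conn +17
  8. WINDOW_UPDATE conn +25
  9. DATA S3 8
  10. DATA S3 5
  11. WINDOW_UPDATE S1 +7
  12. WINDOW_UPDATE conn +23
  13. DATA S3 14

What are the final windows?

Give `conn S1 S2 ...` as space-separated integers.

Answer: 116 57 45 17 44

Derivation:
Op 1: conn=55 S1=44 S2=44 S3=44 S4=44 blocked=[]
Op 2: conn=71 S1=44 S2=44 S3=44 S4=44 blocked=[]
Op 3: conn=86 S1=44 S2=44 S3=44 S4=44 blocked=[]
Op 4: conn=86 S1=50 S2=44 S3=44 S4=44 blocked=[]
Op 5: conn=78 S1=50 S2=36 S3=44 S4=44 blocked=[]
Op 6: conn=78 S1=50 S2=45 S3=44 S4=44 blocked=[]
Op 7: conn=95 S1=50 S2=45 S3=44 S4=44 blocked=[]
Op 8: conn=120 S1=50 S2=45 S3=44 S4=44 blocked=[]
Op 9: conn=112 S1=50 S2=45 S3=36 S4=44 blocked=[]
Op 10: conn=107 S1=50 S2=45 S3=31 S4=44 blocked=[]
Op 11: conn=107 S1=57 S2=45 S3=31 S4=44 blocked=[]
Op 12: conn=130 S1=57 S2=45 S3=31 S4=44 blocked=[]
Op 13: conn=116 S1=57 S2=45 S3=17 S4=44 blocked=[]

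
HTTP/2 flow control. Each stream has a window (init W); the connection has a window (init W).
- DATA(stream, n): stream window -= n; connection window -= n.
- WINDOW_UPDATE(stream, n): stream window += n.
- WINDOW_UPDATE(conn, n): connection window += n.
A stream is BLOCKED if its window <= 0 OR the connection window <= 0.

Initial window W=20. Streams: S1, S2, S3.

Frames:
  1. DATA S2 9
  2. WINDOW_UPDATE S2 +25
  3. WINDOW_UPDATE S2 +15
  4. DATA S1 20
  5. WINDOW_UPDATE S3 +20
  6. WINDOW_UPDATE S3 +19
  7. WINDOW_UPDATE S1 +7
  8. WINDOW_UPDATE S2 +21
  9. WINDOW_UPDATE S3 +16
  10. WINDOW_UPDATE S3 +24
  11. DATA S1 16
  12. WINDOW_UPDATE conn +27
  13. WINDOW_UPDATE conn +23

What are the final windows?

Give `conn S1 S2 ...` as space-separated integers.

Answer: 25 -9 72 99

Derivation:
Op 1: conn=11 S1=20 S2=11 S3=20 blocked=[]
Op 2: conn=11 S1=20 S2=36 S3=20 blocked=[]
Op 3: conn=11 S1=20 S2=51 S3=20 blocked=[]
Op 4: conn=-9 S1=0 S2=51 S3=20 blocked=[1, 2, 3]
Op 5: conn=-9 S1=0 S2=51 S3=40 blocked=[1, 2, 3]
Op 6: conn=-9 S1=0 S2=51 S3=59 blocked=[1, 2, 3]
Op 7: conn=-9 S1=7 S2=51 S3=59 blocked=[1, 2, 3]
Op 8: conn=-9 S1=7 S2=72 S3=59 blocked=[1, 2, 3]
Op 9: conn=-9 S1=7 S2=72 S3=75 blocked=[1, 2, 3]
Op 10: conn=-9 S1=7 S2=72 S3=99 blocked=[1, 2, 3]
Op 11: conn=-25 S1=-9 S2=72 S3=99 blocked=[1, 2, 3]
Op 12: conn=2 S1=-9 S2=72 S3=99 blocked=[1]
Op 13: conn=25 S1=-9 S2=72 S3=99 blocked=[1]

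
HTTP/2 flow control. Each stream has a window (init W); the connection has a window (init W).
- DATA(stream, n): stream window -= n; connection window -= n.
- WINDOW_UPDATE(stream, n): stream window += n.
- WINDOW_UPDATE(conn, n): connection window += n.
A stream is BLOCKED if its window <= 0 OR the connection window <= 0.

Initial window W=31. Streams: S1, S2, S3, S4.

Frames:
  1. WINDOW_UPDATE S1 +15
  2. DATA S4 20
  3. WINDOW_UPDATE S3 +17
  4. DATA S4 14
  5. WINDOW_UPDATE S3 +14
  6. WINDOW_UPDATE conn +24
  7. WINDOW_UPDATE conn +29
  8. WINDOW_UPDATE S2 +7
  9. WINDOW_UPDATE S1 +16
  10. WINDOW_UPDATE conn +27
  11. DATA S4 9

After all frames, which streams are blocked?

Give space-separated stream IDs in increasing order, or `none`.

Op 1: conn=31 S1=46 S2=31 S3=31 S4=31 blocked=[]
Op 2: conn=11 S1=46 S2=31 S3=31 S4=11 blocked=[]
Op 3: conn=11 S1=46 S2=31 S3=48 S4=11 blocked=[]
Op 4: conn=-3 S1=46 S2=31 S3=48 S4=-3 blocked=[1, 2, 3, 4]
Op 5: conn=-3 S1=46 S2=31 S3=62 S4=-3 blocked=[1, 2, 3, 4]
Op 6: conn=21 S1=46 S2=31 S3=62 S4=-3 blocked=[4]
Op 7: conn=50 S1=46 S2=31 S3=62 S4=-3 blocked=[4]
Op 8: conn=50 S1=46 S2=38 S3=62 S4=-3 blocked=[4]
Op 9: conn=50 S1=62 S2=38 S3=62 S4=-3 blocked=[4]
Op 10: conn=77 S1=62 S2=38 S3=62 S4=-3 blocked=[4]
Op 11: conn=68 S1=62 S2=38 S3=62 S4=-12 blocked=[4]

Answer: S4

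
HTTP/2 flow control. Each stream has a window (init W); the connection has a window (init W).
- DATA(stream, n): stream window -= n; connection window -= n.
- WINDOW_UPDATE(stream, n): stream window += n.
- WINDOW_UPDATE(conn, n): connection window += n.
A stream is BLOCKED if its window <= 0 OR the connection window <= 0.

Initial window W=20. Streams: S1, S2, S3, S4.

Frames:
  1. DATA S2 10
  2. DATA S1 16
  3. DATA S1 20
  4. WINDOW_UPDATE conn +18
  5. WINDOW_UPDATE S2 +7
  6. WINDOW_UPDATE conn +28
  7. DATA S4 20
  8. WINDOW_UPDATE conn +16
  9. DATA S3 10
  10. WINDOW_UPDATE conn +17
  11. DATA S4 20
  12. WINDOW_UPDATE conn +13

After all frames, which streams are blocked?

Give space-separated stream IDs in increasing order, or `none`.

Answer: S1 S4

Derivation:
Op 1: conn=10 S1=20 S2=10 S3=20 S4=20 blocked=[]
Op 2: conn=-6 S1=4 S2=10 S3=20 S4=20 blocked=[1, 2, 3, 4]
Op 3: conn=-26 S1=-16 S2=10 S3=20 S4=20 blocked=[1, 2, 3, 4]
Op 4: conn=-8 S1=-16 S2=10 S3=20 S4=20 blocked=[1, 2, 3, 4]
Op 5: conn=-8 S1=-16 S2=17 S3=20 S4=20 blocked=[1, 2, 3, 4]
Op 6: conn=20 S1=-16 S2=17 S3=20 S4=20 blocked=[1]
Op 7: conn=0 S1=-16 S2=17 S3=20 S4=0 blocked=[1, 2, 3, 4]
Op 8: conn=16 S1=-16 S2=17 S3=20 S4=0 blocked=[1, 4]
Op 9: conn=6 S1=-16 S2=17 S3=10 S4=0 blocked=[1, 4]
Op 10: conn=23 S1=-16 S2=17 S3=10 S4=0 blocked=[1, 4]
Op 11: conn=3 S1=-16 S2=17 S3=10 S4=-20 blocked=[1, 4]
Op 12: conn=16 S1=-16 S2=17 S3=10 S4=-20 blocked=[1, 4]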